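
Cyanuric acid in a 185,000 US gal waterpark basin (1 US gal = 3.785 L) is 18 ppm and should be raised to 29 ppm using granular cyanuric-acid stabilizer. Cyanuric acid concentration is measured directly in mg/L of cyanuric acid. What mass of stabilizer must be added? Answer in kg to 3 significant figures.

7.70 kg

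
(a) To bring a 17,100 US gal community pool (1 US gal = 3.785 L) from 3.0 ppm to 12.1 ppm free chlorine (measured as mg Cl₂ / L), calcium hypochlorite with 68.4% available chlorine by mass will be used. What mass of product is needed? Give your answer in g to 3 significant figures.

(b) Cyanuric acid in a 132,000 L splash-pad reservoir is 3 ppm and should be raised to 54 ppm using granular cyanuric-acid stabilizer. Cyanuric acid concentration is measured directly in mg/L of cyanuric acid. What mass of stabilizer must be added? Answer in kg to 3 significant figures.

(a) 861 g; (b) 6.73 kg

(a) Volume: 17,100 US gal × 3.785 L/gal = 64,724 L.
(a) Chlorine deficit: 12.1 − 3.0 = 9.1 ppm = 9.1 mg/L as Cl₂.
(a) Cl₂ equivalent needed: 9.1 mg/L × 64,724 L = 589,000 mg = 589 g.
(a) Product at 68.4% available chlorine: 589 / 0.684 = 861.1 g.

(b) CYA to add: (54 − 3) = 51 mg/L × 132,000 L = 6732 g cyanuric acid.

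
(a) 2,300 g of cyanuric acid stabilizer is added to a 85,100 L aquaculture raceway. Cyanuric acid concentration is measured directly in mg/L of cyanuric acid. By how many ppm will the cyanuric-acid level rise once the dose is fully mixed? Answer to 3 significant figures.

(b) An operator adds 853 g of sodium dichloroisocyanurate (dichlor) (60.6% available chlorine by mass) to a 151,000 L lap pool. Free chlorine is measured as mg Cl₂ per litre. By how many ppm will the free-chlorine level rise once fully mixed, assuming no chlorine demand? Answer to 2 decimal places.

(a) 27.0 ppm; (b) 3.42 ppm

(a) Rise: 2,300 g / 85,100 L × 1000 = 27.03 mg/L.

(b) Available chlorine delivered: 853 g × 0.606 = 516.9 g as Cl₂.
(b) Concentration rise: 516.9 g / 151,000 L = 3.423 mg/L = 3.42 ppm.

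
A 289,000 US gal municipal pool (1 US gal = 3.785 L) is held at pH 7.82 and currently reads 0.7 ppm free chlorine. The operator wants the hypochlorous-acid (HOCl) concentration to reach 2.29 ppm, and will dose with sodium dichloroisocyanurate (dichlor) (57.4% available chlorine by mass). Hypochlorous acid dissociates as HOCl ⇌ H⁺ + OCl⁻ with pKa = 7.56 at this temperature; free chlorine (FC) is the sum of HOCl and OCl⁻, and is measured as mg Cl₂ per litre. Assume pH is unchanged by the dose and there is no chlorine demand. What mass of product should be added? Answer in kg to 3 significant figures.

11.0 kg

Volume: 289,000 US gal × 3.785 L/gal = 1,093,865 L.
[OCl⁻]/[HOCl] = 10^(pH − pKa) = 10^(7.82 − 7.56) = 1.82; fraction as HOCl = 1/(1 + 1.82) = 0.3546.
Free chlorine required for 2.29 ppm HOCl: 2.29 / 0.3546 = 6.457 ppm.
FC to add: 6.457 − 0.7 = 5.757 mg/L as Cl₂.
Cl₂ equivalent: 5.757 mg/L × 1,093,865 L = 6298 g.
Product at 57.4% available Cl: 6298 / 0.574 = 10,970 g.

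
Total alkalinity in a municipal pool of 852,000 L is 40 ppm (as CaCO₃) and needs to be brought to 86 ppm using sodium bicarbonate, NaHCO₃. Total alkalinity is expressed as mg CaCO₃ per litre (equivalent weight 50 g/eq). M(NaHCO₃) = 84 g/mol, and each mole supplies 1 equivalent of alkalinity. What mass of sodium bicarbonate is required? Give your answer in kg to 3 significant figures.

65.8 kg

Alkalinity to add: (86 − 40) = 46 mg/L as CaCO₃ × 852,000 L = 39,190 g as CaCO₃.
Equivalents: 39,190 g ÷ 50 g/eq = 783.8 eq.
NaHCO₃ supplies 1 eq per mole → 783.8 mol.
Mass: 783.8 mol × 84 g/mol = 65,840 g.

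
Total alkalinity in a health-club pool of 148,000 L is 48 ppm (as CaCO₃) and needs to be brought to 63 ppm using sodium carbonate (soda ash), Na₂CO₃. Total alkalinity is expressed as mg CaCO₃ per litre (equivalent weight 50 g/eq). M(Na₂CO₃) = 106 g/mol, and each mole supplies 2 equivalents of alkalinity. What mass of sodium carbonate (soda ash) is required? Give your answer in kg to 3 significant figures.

2.35 kg

Alkalinity to add: (63 − 48) = 15 mg/L as CaCO₃ × 148,000 L = 2220 g as CaCO₃.
Equivalents: 2220 g ÷ 50 g/eq = 44.4 eq.
Each mole of Na₂CO₃ supplies 2 eq, so 44.4 / 2 = 22.2 mol.
Mass: 22.2 mol × 106 g/mol = 2353 g.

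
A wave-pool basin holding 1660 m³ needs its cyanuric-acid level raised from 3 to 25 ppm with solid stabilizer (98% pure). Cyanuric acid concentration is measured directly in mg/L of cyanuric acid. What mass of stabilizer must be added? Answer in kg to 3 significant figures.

37.3 kg

Volume: 1660 m³ = 1,660,000 L.
CYA to add: (25 − 3) = 22 mg/L × 1,660,000 L = 36,520 g cyanuric acid.
At 98% purity: 36,520 / 0.98 = 37,270 g product.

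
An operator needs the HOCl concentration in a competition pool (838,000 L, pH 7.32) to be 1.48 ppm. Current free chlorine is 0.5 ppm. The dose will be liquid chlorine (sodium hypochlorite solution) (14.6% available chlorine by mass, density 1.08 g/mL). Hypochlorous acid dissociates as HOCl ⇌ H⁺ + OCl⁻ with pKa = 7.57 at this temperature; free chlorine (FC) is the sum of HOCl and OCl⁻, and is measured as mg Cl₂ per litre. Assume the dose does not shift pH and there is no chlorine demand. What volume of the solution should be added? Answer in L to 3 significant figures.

[OCl⁻]/[HOCl] = 10^(pH − pKa) = 10^(7.32 − 7.57) = 0.5623; fraction as HOCl = 1/(1 + 0.5623) = 0.6401.
Free chlorine required for 1.48 ppm HOCl: 1.48 / 0.6401 = 2.312 ppm.
FC to add: 2.312 − 0.5 = 1.812 mg/L as Cl₂.
Cl₂ equivalent: 1.812 mg/L × 838,000 L = 1519 g.
Product at 14.6% available Cl: 1519 / 0.146 = 10,400 g.
Volume: 10,400 g ÷ 1.08 g/mL = 9631 mL.

9.63 L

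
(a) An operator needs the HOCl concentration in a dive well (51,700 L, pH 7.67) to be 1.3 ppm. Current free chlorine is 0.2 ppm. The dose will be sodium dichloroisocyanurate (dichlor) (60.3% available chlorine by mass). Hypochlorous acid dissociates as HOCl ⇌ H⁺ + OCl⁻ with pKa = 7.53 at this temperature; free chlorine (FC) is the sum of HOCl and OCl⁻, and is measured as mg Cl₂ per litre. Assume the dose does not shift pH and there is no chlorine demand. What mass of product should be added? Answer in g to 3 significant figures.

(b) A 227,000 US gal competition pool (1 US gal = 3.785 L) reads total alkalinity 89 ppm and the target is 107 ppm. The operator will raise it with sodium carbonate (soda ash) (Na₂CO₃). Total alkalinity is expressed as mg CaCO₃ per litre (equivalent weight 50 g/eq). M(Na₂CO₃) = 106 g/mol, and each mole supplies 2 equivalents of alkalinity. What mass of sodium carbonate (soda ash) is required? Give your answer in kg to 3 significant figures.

(a) [OCl⁻]/[HOCl] = 10^(pH − pKa) = 10^(7.67 − 7.53) = 1.38; fraction as HOCl = 1/(1 + 1.38) = 0.4201.
(a) Free chlorine required for 1.3 ppm HOCl: 1.3 / 0.4201 = 3.094 ppm.
(a) FC to add: 3.094 − 0.2 = 2.894 mg/L as Cl₂.
(a) Cl₂ equivalent: 2.894 mg/L × 51,700 L = 149.6 g.
(a) Product at 60.3% available Cl: 149.6 / 0.603 = 248.2 g.

(b) Volume: 227,000 US gal × 3.785 L/gal = 859,195 L.
(b) Alkalinity to add: (107 − 89) = 18 mg/L as CaCO₃ × 859,195 L = 15,470 g as CaCO₃.
(b) Equivalents: 15,470 g ÷ 50 g/eq = 309.3 eq.
(b) Each mole of Na₂CO₃ supplies 2 eq, so 309.3 / 2 = 154.7 mol.
(b) Mass: 154.7 mol × 106 g/mol = 16,390 g.

(a) 248 g; (b) 16.4 kg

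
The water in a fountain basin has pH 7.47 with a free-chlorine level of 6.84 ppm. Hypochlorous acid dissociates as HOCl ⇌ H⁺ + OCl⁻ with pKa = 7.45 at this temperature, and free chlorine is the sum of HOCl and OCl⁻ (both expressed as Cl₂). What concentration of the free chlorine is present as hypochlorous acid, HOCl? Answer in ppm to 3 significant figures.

3.34 ppm

[OCl⁻]/[HOCl] = 10^(pH − pKa) = 10^(7.47 − 7.45) = 10^0.02 = 1.047.
Fraction as HOCl = 1 / (1 + 1.047) = 0.4885.
HOCl = 0.4885 × 6.84 ppm = 3.341 ppm.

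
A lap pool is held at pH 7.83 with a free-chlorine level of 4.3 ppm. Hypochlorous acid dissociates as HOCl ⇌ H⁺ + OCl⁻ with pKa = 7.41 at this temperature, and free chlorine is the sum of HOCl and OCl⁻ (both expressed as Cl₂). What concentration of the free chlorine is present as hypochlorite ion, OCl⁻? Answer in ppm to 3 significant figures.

3.12 ppm

[OCl⁻]/[HOCl] = 10^(pH − pKa) = 10^(7.83 − 7.41) = 10^0.42 = 2.63.
Fraction as HOCl = 1 / (1 + 2.63) = 0.2755.
OCl⁻ = (1 − 0.2755) × 4.3 ppm = 3.116 ppm.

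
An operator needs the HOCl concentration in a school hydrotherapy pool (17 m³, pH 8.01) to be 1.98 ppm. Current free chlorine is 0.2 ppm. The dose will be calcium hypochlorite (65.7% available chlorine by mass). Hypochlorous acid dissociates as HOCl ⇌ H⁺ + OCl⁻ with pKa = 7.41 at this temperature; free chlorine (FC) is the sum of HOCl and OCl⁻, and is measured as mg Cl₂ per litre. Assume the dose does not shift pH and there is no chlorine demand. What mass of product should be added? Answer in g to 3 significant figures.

Volume: 17 m³ = 17,000 L.
[OCl⁻]/[HOCl] = 10^(pH − pKa) = 10^(8.01 − 7.41) = 3.981; fraction as HOCl = 1/(1 + 3.981) = 0.2008.
Free chlorine required for 1.98 ppm HOCl: 1.98 / 0.2008 = 9.863 ppm.
FC to add: 9.863 − 0.2 = 9.663 mg/L as Cl₂.
Cl₂ equivalent: 9.663 mg/L × 17,000 L = 164.3 g.
Product at 65.7% available Cl: 164.3 / 0.657 = 250 g.

250 g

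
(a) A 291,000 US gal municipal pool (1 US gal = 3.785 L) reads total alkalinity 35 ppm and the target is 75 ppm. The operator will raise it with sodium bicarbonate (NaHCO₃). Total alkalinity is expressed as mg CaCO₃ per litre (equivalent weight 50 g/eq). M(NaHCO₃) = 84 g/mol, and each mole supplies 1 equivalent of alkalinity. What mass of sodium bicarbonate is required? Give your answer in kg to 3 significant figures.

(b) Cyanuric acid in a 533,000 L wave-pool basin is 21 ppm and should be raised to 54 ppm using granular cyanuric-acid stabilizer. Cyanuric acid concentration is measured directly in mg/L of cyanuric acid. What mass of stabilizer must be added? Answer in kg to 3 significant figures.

(a) Volume: 291,000 US gal × 3.785 L/gal = 1,101,435 L.
(a) Alkalinity to add: (75 − 35) = 40 mg/L as CaCO₃ × 1,101,435 L = 44,060 g as CaCO₃.
(a) Equivalents: 44,060 g ÷ 50 g/eq = 881.1 eq.
(a) NaHCO₃ supplies 1 eq per mole → 881.1 mol.
(a) Mass: 881.1 mol × 84 g/mol = 74,020 g.

(b) CYA to add: (54 − 21) = 33 mg/L × 533,000 L = 17,590 g cyanuric acid.

(a) 74.0 kg; (b) 17.6 kg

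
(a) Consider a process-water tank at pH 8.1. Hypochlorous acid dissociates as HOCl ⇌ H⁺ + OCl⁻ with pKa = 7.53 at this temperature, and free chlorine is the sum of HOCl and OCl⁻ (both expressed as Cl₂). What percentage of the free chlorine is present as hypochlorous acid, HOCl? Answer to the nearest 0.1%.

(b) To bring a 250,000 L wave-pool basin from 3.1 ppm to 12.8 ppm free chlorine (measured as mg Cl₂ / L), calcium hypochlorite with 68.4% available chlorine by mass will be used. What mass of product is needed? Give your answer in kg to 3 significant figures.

(a) [OCl⁻]/[HOCl] = 10^(pH − pKa) = 10^(8.1 − 7.53) = 10^0.57 = 3.715.
(a) Fraction as HOCl = 1 / (1 + 3.715) = 0.2121.

(b) Chlorine deficit: 12.8 − 3.1 = 9.7 ppm = 9.7 mg/L as Cl₂.
(b) Cl₂ equivalent needed: 9.7 mg/L × 250,000 L = 2,425,000 mg = 2425 g.
(b) Product at 68.4% available chlorine: 2425 / 0.684 = 3545 g.

(a) 21.2%; (b) 3.55 kg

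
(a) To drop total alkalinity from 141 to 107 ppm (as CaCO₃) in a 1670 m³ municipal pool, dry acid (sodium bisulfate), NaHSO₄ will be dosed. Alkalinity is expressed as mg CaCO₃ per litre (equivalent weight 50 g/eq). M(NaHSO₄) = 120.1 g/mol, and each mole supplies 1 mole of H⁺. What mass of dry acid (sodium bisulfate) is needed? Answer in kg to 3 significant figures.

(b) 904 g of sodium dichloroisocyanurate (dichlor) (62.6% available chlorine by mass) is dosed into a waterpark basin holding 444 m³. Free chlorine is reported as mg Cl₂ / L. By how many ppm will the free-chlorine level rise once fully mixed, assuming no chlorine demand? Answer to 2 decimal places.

(a) Volume: 1670 m³ = 1,670,000 L.
(a) Alkalinity to neutralize: (141 − 107) = 34 mg/L as CaCO₃ × 1,670,000 L = 56,780 g as CaCO₃.
(a) Equivalents of H⁺ required: 56,780 ÷ 50 g/eq = 1136 eq = 1136 mol NaHSO₄.
(a) Mass of NaHSO₄: 1136 × 120.1 = 136,400 g.

(b) Volume: 444 m³ = 444,000 L.
(b) Available chlorine delivered: 904 g × 0.626 = 565.9 g as Cl₂.
(b) Concentration rise: 565.9 g / 444,000 L = 1.275 mg/L = 1.27 ppm.

(a) 136 kg; (b) 1.27 ppm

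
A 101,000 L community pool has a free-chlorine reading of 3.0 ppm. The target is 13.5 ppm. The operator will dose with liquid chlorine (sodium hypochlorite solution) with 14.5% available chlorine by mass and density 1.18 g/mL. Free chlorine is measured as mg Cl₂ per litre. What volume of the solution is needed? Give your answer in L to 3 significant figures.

6.20 L

Chlorine deficit: 13.5 − 3.0 = 10.5 ppm = 10.5 mg/L as Cl₂.
Cl₂ equivalent needed: 10.5 mg/L × 101,000 L = 1,060,000 mg = 1060 g.
Product at 14.5% available chlorine: 1060 / 0.145 = 7314 g.
Volume at density 1.18 g/mL: 7314 g ÷ 1.18 g/mL = 6198 mL.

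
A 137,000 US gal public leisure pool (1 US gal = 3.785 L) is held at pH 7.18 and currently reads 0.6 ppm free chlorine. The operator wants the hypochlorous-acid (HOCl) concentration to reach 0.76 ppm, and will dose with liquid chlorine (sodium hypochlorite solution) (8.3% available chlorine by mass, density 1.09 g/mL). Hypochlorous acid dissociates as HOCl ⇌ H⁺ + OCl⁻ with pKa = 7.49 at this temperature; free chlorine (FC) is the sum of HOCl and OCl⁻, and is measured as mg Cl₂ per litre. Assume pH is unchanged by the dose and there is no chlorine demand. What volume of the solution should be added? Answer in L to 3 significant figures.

3.05 L

Volume: 137,000 US gal × 3.785 L/gal = 518,545 L.
[OCl⁻]/[HOCl] = 10^(pH − pKa) = 10^(7.18 − 7.49) = 0.4898; fraction as HOCl = 1/(1 + 0.4898) = 0.6712.
Free chlorine required for 0.76 ppm HOCl: 0.76 / 0.6712 = 1.132 ppm.
FC to add: 1.132 − 0.6 = 0.5322 mg/L as Cl₂.
Cl₂ equivalent: 0.5322 mg/L × 518,545 L = 276 g.
Product at 8.3% available Cl: 276 / 0.083 = 3325 g.
Volume: 3325 g ÷ 1.09 g/mL = 3051 mL.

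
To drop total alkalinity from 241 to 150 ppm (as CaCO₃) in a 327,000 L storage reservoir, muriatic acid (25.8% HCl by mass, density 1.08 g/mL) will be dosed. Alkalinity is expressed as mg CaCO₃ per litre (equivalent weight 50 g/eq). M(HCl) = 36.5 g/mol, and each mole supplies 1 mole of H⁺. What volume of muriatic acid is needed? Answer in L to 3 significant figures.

78.0 L

Alkalinity to neutralize: (241 − 150) = 91 mg/L as CaCO₃ × 327,000 L = 29,760 g as CaCO₃.
Equivalents of H⁺ required: 29,760 ÷ 50 g/eq = 595.1 eq = 595.1 mol HCl.
Mass of HCl: 595.1 × 36.5 = 21,720 g.
Mass of 25.8% solution: 21,720 / 0.258 = 84,200 g.
Volume: 84,200 g ÷ 1.08 g/mL = 77,960 mL.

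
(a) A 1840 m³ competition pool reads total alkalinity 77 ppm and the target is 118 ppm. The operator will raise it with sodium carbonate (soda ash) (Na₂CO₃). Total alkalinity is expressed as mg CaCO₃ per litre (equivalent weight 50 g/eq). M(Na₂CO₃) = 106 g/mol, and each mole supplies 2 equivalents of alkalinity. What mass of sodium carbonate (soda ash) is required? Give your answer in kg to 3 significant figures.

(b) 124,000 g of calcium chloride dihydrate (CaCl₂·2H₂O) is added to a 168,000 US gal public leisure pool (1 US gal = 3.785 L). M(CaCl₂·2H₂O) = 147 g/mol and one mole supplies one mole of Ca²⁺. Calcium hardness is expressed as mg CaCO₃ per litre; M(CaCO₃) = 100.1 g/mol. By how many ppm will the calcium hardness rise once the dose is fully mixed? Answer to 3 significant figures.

(a) Volume: 1840 m³ = 1,840,000 L.
(a) Alkalinity to add: (118 − 77) = 41 mg/L as CaCO₃ × 1,840,000 L = 75,440 g as CaCO₃.
(a) Equivalents: 75,440 g ÷ 50 g/eq = 1509 eq.
(a) Each mole of Na₂CO₃ supplies 2 eq, so 1509 / 2 = 754.4 mol.
(a) Mass: 754.4 mol × 106 g/mol = 79,970 g.

(b) Volume: 168,000 US gal × 3.785 L/gal = 635,880 L.
(b) Moles of Ca²⁺: 124,000 g ÷ 147 g/mol = 843.5 mol.
(b) As CaCO₃: 843.5 mol × 100.1 g/mol = 84,440 g.
(b) Rise: 84,440 g / 635,880 L × 1000 = 132.8 mg/L.

(a) 80.0 kg; (b) 133 ppm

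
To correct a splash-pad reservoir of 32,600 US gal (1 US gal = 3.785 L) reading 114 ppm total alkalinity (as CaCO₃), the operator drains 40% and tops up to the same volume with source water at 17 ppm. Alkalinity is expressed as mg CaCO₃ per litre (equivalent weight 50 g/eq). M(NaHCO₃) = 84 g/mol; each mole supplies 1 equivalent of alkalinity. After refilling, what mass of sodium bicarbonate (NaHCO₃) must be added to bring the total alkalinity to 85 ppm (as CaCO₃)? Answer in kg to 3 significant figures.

Volume: 32,600 US gal × 3.785 L/gal = 123,391 L.
After draining 40% and refilling: 114 × 0.60 + 17 × 0.40 = 75.2 ppm.
Deficit to target: 85 − 75.2 = 9.8 mg/L.
As CaCO₃: 9.8 mg/L × 123,391 L = 1209 g; ÷ 50 g/eq ÷ 1 = 24.18 mol NaHCO₃.
Mass: 24.18 × 84 = 2032 g.

2.03 kg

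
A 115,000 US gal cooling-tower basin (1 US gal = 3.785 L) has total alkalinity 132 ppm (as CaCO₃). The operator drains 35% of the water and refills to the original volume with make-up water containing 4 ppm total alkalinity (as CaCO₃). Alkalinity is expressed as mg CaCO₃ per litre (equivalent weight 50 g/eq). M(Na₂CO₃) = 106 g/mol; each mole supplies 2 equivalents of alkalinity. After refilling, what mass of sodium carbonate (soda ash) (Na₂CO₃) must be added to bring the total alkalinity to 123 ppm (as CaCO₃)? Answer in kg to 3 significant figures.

16.5 kg

Volume: 115,000 US gal × 3.785 L/gal = 435,275 L.
After draining 35% and refilling: 132 × 0.65 + 4 × 0.35 = 87.2 ppm.
Deficit to target: 123 − 87.2 = 35.8 mg/L.
As CaCO₃: 35.8 mg/L × 435,275 L = 15,580 g; ÷ 50 g/eq ÷ 2 = 155.8 mol Na₂CO₃.
Mass: 155.8 × 106 = 16,520 g.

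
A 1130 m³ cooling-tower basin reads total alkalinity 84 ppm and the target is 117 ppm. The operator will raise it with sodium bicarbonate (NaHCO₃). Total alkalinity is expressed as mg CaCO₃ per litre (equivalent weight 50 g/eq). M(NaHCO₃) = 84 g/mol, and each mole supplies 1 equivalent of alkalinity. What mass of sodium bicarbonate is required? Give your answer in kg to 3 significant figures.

62.6 kg

Volume: 1130 m³ = 1,130,000 L.
Alkalinity to add: (117 − 84) = 33 mg/L as CaCO₃ × 1,130,000 L = 37,290 g as CaCO₃.
Equivalents: 37,290 g ÷ 50 g/eq = 745.8 eq.
NaHCO₃ supplies 1 eq per mole → 745.8 mol.
Mass: 745.8 mol × 84 g/mol = 62,650 g.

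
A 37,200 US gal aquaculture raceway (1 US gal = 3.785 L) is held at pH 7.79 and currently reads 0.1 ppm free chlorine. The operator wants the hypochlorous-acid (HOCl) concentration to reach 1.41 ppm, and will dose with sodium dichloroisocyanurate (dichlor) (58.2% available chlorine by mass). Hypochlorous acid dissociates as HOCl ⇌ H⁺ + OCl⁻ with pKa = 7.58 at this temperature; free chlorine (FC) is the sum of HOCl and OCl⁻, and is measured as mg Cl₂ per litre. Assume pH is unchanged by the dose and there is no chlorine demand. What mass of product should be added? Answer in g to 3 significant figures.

870 g

Volume: 37,200 US gal × 3.785 L/gal = 140,802 L.
[OCl⁻]/[HOCl] = 10^(pH − pKa) = 10^(7.79 − 7.58) = 1.622; fraction as HOCl = 1/(1 + 1.622) = 0.3814.
Free chlorine required for 1.41 ppm HOCl: 1.41 / 0.3814 = 3.697 ppm.
FC to add: 3.697 − 0.1 = 3.597 mg/L as Cl₂.
Cl₂ equivalent: 3.597 mg/L × 140,802 L = 506.4 g.
Product at 58.2% available Cl: 506.4 / 0.582 = 870.2 g.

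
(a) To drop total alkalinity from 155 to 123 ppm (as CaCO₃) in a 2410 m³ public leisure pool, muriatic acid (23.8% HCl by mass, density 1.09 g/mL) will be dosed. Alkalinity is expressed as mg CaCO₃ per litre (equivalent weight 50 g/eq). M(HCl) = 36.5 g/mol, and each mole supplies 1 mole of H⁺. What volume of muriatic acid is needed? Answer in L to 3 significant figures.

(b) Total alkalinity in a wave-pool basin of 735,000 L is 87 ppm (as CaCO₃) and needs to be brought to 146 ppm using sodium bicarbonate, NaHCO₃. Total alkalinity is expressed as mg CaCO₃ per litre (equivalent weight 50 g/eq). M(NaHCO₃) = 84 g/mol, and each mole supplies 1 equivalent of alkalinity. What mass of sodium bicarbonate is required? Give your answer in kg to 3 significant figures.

(a) 217 L; (b) 72.9 kg

(a) Volume: 2410 m³ = 2,410,000 L.
(a) Alkalinity to neutralize: (155 − 123) = 32 mg/L as CaCO₃ × 2,410,000 L = 77,120 g as CaCO₃.
(a) Equivalents of H⁺ required: 77,120 ÷ 50 g/eq = 1542 eq = 1542 mol HCl.
(a) Mass of HCl: 1542 × 36.5 = 56,300 g.
(a) Mass of 23.8% solution: 56,300 / 0.238 = 236,500 g.
(a) Volume: 236,500 g ÷ 1.09 g/mL = 217,000 mL.

(b) Alkalinity to add: (146 − 87) = 59 mg/L as CaCO₃ × 735,000 L = 43,360 g as CaCO₃.
(b) Equivalents: 43,360 g ÷ 50 g/eq = 867.3 eq.
(b) NaHCO₃ supplies 1 eq per mole → 867.3 mol.
(b) Mass: 867.3 mol × 84 g/mol = 72,850 g.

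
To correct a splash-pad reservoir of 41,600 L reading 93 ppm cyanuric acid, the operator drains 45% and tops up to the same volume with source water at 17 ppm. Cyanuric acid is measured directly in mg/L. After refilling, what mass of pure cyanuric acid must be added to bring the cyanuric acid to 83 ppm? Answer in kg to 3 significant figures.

After draining 45% and refilling: 93 × 0.55 + 17 × 0.45 = 58.8 ppm.
Deficit to target: 83 − 58.8 = 24.2 mg/L.
Mass: 24.2 mg/L × 41,600 L = 1007 g cyanuric acid.

1.01 kg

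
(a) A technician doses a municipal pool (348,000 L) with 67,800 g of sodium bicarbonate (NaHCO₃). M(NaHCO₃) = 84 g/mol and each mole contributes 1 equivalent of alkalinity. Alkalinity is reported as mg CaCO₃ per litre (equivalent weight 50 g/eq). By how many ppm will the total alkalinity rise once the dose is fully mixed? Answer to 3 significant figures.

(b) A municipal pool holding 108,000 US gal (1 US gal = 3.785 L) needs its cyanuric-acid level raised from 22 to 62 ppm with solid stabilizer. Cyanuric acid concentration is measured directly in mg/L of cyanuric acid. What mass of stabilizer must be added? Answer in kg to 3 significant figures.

(a) Moles of NaHCO₃: 67,800 g ÷ 84 g/mol = 807.1 mol → 807.1 eq of alkalinity.
(a) As CaCO₃: 807.1 eq × 50 g/eq = 40,360 g.
(a) Rise: 40,360 g / 348,000 L × 1000 = 116 mg/L.

(b) Volume: 108,000 US gal × 3.785 L/gal = 408,780 L.
(b) CYA to add: (62 − 22) = 40 mg/L × 408,780 L = 16,350 g cyanuric acid.

(a) 116 ppm; (b) 16.4 kg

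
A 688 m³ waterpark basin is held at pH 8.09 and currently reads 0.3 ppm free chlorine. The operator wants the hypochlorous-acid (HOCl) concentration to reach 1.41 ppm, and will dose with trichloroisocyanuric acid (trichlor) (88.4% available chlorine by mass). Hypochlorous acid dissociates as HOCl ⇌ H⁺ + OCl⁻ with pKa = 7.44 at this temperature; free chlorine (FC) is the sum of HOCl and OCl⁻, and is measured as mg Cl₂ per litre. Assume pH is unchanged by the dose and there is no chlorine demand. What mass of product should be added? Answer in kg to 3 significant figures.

5.77 kg

Volume: 688 m³ = 688,000 L.
[OCl⁻]/[HOCl] = 10^(pH − pKa) = 10^(8.09 − 7.44) = 4.467; fraction as HOCl = 1/(1 + 4.467) = 0.1829.
Free chlorine required for 1.41 ppm HOCl: 1.41 / 0.1829 = 7.708 ppm.
FC to add: 7.708 − 0.3 = 7.408 mg/L as Cl₂.
Cl₂ equivalent: 7.408 mg/L × 688,000 L = 5097 g.
Product at 88.4% available Cl: 5097 / 0.884 = 5766 g.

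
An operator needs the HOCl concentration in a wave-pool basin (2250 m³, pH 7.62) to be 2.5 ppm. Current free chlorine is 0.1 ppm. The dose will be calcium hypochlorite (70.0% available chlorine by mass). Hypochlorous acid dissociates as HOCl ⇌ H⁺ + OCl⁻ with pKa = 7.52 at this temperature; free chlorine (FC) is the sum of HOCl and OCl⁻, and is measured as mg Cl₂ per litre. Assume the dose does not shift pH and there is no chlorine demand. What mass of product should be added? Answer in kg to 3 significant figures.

Volume: 2250 m³ = 2,250,000 L.
[OCl⁻]/[HOCl] = 10^(pH − pKa) = 10^(7.62 − 7.52) = 1.259; fraction as HOCl = 1/(1 + 1.259) = 0.4427.
Free chlorine required for 2.5 ppm HOCl: 2.5 / 0.4427 = 5.647 ppm.
FC to add: 5.647 − 0.1 = 5.547 mg/L as Cl₂.
Cl₂ equivalent: 5.547 mg/L × 2,250,000 L = 12,480 g.
Product at 70.0% available Cl: 12,480 / 0.7 = 17,830 g.

17.8 kg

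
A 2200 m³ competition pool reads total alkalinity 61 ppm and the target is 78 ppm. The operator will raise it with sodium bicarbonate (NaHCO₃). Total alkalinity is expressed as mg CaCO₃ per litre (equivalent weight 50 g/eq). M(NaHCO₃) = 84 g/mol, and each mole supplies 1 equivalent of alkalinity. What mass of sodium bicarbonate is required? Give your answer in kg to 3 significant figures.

Volume: 2200 m³ = 2,200,000 L.
Alkalinity to add: (78 − 61) = 17 mg/L as CaCO₃ × 2,200,000 L = 37,400 g as CaCO₃.
Equivalents: 37,400 g ÷ 50 g/eq = 748 eq.
NaHCO₃ supplies 1 eq per mole → 748 mol.
Mass: 748 mol × 84 g/mol = 62,830 g.

62.8 kg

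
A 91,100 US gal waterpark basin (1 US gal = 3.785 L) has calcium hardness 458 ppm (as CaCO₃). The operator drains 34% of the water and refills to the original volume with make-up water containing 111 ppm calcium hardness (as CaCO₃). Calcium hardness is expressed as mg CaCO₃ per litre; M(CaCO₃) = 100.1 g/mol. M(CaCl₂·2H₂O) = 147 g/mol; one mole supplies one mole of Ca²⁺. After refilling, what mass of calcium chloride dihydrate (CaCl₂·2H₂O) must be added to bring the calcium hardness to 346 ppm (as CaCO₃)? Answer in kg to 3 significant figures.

3.03 kg

Volume: 91,100 US gal × 3.785 L/gal = 344,814 L.
After draining 34% and refilling: 458 × 0.66 + 111 × 0.34 = 340.02 ppm.
Deficit to target: 346 − 340.02 = 5.98 mg/L.
As CaCO₃: 5.98 mg/L × 344,814 L = 2062 g; ÷ 100.1 = 20.6 mol Ca²⁺.
Mass: 20.6 × 147 = 3028 g.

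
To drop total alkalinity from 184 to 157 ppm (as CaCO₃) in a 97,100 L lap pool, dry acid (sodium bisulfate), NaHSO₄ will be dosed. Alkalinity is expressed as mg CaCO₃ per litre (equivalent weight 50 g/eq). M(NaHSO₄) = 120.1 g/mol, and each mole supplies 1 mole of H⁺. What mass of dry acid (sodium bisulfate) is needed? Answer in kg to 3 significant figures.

6.30 kg

Alkalinity to neutralize: (184 − 157) = 27 mg/L as CaCO₃ × 97,100 L = 2622 g as CaCO₃.
Equivalents of H⁺ required: 2622 ÷ 50 g/eq = 52.43 eq = 52.43 mol NaHSO₄.
Mass of NaHSO₄: 52.43 × 120.1 = 6297 g.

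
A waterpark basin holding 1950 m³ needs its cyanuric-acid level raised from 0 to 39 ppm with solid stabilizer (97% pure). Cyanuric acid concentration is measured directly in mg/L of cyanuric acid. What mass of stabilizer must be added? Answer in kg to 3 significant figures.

78.4 kg

Volume: 1950 m³ = 1,950,000 L.
CYA to add: (39 − 0) = 39 mg/L × 1,950,000 L = 76,050 g cyanuric acid.
At 97% purity: 76,050 / 0.97 = 78,400 g product.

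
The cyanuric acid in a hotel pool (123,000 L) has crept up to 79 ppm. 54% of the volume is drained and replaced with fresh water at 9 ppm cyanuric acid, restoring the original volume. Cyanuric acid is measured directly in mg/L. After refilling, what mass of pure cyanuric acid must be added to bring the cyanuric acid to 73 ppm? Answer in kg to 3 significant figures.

3.91 kg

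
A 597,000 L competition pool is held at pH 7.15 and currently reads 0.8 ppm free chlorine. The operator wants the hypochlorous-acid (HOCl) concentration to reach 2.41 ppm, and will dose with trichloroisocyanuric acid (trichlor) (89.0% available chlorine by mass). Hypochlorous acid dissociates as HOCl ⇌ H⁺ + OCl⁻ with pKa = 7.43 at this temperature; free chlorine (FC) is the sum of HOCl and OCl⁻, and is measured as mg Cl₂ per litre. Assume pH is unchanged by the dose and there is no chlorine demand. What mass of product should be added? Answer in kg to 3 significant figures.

[OCl⁻]/[HOCl] = 10^(pH − pKa) = 10^(7.15 − 7.43) = 0.5248; fraction as HOCl = 1/(1 + 0.5248) = 0.6558.
Free chlorine required for 2.41 ppm HOCl: 2.41 / 0.6558 = 3.675 ppm.
FC to add: 3.675 − 0.8 = 2.875 mg/L as Cl₂.
Cl₂ equivalent: 2.875 mg/L × 597,000 L = 1716 g.
Product at 89.0% available Cl: 1716 / 0.89 = 1928 g.

1.93 kg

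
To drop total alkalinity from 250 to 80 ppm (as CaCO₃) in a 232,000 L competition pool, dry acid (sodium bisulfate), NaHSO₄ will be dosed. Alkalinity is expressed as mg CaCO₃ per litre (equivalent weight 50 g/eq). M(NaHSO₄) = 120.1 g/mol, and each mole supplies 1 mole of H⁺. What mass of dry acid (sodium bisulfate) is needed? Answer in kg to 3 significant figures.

94.7 kg

Alkalinity to neutralize: (250 − 80) = 170 mg/L as CaCO₃ × 232,000 L = 39,440 g as CaCO₃.
Equivalents of H⁺ required: 39,440 ÷ 50 g/eq = 788.8 eq = 788.8 mol NaHSO₄.
Mass of NaHSO₄: 788.8 × 120.1 = 94,730 g.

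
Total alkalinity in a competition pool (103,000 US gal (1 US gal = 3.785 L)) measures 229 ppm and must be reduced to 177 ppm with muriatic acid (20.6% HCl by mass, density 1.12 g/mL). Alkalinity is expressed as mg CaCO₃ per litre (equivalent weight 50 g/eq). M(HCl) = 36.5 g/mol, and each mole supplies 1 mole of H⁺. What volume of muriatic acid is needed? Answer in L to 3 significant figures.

Volume: 103,000 US gal × 3.785 L/gal = 389,855 L.
Alkalinity to neutralize: (229 − 177) = 52 mg/L as CaCO₃ × 389,855 L = 20,270 g as CaCO₃.
Equivalents of H⁺ required: 20,270 ÷ 50 g/eq = 405.4 eq = 405.4 mol HCl.
Mass of HCl: 405.4 × 36.5 = 14,800 g.
Mass of 20.6% solution: 14,800 / 0.206 = 71,840 g.
Volume: 71,840 g ÷ 1.12 g/mL = 64,140 mL.

64.1 L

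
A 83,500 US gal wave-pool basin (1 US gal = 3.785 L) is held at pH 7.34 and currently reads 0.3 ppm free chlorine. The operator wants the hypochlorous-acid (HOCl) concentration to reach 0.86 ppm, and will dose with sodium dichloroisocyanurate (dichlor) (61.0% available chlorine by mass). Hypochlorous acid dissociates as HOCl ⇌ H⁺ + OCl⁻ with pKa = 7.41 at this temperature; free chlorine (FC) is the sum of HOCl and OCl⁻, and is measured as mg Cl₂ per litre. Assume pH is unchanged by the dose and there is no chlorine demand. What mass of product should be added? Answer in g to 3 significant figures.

Volume: 83,500 US gal × 3.785 L/gal = 316,048 L.
[OCl⁻]/[HOCl] = 10^(pH − pKa) = 10^(7.34 − 7.41) = 0.8511; fraction as HOCl = 1/(1 + 0.8511) = 0.5402.
Free chlorine required for 0.86 ppm HOCl: 0.86 / 0.5402 = 1.592 ppm.
FC to add: 1.592 − 0.3 = 1.292 mg/L as Cl₂.
Cl₂ equivalent: 1.292 mg/L × 316,048 L = 408.3 g.
Product at 61.0% available Cl: 408.3 / 0.61 = 669.4 g.

669 g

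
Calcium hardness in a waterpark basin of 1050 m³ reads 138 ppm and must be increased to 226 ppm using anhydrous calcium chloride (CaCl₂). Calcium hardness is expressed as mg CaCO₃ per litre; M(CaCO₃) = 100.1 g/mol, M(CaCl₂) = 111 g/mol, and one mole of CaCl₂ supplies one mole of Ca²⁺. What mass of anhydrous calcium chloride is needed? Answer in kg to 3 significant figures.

Volume: 1050 m³ = 1,050,000 L.
Hardness to add: (226 − 138) = 88 mg/L as CaCO₃ × 1,050,000 L = 92,400 g as CaCO₃.
Moles of Ca²⁺ (1 mol Ca²⁺ ≡ 1 mol CaCO₃): 92,400 / 100.1 g/mol = 923.1 mol.
Mass of CaCl₂: 923.1 × 111 = 102,500 g.

102 kg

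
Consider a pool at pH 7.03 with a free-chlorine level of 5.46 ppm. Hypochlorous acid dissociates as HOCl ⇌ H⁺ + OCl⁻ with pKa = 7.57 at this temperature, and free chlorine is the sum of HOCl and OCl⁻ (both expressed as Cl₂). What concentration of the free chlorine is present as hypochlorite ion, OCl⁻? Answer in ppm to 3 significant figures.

1.22 ppm

[OCl⁻]/[HOCl] = 10^(pH − pKa) = 10^(7.03 − 7.57) = 10^-0.54 = 0.2884.
Fraction as HOCl = 1 / (1 + 0.2884) = 0.7762.
OCl⁻ = (1 − 0.7762) × 5.46 ppm = 1.222 ppm.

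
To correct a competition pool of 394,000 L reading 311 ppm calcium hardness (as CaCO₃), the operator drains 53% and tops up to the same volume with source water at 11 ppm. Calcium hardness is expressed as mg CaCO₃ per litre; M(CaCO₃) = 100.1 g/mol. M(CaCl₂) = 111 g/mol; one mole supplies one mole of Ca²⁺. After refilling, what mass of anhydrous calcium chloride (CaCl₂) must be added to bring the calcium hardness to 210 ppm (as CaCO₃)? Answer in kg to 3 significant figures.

25.3 kg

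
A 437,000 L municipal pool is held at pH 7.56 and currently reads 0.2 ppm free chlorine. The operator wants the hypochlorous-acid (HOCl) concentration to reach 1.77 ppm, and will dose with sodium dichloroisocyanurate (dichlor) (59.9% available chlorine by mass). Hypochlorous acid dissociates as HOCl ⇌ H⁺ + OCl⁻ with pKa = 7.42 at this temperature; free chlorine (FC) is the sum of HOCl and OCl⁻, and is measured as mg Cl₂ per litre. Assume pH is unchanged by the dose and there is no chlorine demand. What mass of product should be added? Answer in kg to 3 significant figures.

2.93 kg

[OCl⁻]/[HOCl] = 10^(pH − pKa) = 10^(7.56 − 7.42) = 1.38; fraction as HOCl = 1/(1 + 1.38) = 0.4201.
Free chlorine required for 1.77 ppm HOCl: 1.77 / 0.4201 = 4.213 ppm.
FC to add: 4.213 − 0.2 = 4.013 mg/L as Cl₂.
Cl₂ equivalent: 4.013 mg/L × 437,000 L = 1754 g.
Product at 59.9% available Cl: 1754 / 0.599 = 2928 g.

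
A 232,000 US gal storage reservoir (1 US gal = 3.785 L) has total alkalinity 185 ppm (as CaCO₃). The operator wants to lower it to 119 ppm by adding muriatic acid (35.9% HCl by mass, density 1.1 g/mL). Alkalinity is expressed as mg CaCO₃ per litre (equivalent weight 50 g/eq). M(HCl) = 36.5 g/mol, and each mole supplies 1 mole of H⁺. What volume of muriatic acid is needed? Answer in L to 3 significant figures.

107 L

Volume: 232,000 US gal × 3.785 L/gal = 878,120 L.
Alkalinity to neutralize: (185 − 119) = 66 mg/L as CaCO₃ × 878,120 L = 57,960 g as CaCO₃.
Equivalents of H⁺ required: 57,960 ÷ 50 g/eq = 1159 eq = 1159 mol HCl.
Mass of HCl: 1159 × 36.5 = 42,310 g.
Mass of 35.9% solution: 42,310 / 0.359 = 117,800 g.
Volume: 117,800 g ÷ 1.1 g/mL = 107,100 mL.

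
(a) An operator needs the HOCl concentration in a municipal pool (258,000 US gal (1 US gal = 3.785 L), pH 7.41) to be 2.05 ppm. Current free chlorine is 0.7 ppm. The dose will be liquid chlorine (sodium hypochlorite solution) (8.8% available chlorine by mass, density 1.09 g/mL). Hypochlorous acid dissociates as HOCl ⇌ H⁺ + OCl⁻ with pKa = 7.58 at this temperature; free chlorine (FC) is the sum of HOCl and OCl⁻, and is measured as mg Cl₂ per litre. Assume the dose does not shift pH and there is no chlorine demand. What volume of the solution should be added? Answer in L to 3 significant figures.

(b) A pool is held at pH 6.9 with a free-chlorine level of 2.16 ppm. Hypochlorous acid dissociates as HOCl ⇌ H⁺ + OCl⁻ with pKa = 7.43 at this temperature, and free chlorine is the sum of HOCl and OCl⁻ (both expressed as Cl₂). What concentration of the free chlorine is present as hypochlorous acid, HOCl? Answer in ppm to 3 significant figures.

(a) Volume: 258,000 US gal × 3.785 L/gal = 976,530 L.
(a) [OCl⁻]/[HOCl] = 10^(pH − pKa) = 10^(7.41 − 7.58) = 0.6761; fraction as HOCl = 1/(1 + 0.6761) = 0.5966.
(a) Free chlorine required for 2.05 ppm HOCl: 2.05 / 0.5966 = 3.436 ppm.
(a) FC to add: 3.436 − 0.7 = 2.736 mg/L as Cl₂.
(a) Cl₂ equivalent: 2.736 mg/L × 976,530 L = 2672 g.
(a) Product at 8.8% available Cl: 2672 / 0.088 = 30,360 g.
(a) Volume: 30,360 g ÷ 1.09 g/mL = 27,850 mL.

(b) [OCl⁻]/[HOCl] = 10^(pH − pKa) = 10^(6.9 − 7.43) = 10^-0.53 = 0.2951.
(b) Fraction as HOCl = 1 / (1 + 0.2951) = 0.7721.
(b) HOCl = 0.7721 × 2.16 ppm = 1.668 ppm.

(a) 27.9 L; (b) 1.67 ppm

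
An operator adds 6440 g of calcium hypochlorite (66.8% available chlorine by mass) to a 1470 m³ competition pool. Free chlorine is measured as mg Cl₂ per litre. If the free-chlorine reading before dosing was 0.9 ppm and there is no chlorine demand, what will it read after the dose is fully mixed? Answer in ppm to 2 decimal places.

Volume: 1470 m³ = 1,470,000 L.
Available chlorine delivered: 6440 g × 0.668 = 4302 g as Cl₂.
Concentration rise: 4302 g / 1,470,000 L = 2.926 mg/L = 2.93 ppm.
Final FC: 0.9 + 2.93 = 3.83 ppm.

3.83 ppm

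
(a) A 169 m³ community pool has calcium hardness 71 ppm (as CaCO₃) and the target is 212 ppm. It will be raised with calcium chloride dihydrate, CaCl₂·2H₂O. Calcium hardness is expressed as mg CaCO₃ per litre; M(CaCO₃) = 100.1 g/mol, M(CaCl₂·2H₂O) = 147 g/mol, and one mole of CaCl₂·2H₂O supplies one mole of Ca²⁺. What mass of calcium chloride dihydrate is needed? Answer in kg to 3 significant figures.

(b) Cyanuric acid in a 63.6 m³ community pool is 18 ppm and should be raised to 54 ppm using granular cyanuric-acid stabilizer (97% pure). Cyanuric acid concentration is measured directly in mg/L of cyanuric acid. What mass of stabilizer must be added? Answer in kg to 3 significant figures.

(a) Volume: 169 m³ = 169,000 L.
(a) Hardness to add: (212 − 71) = 141 mg/L as CaCO₃ × 169,000 L = 23,830 g as CaCO₃.
(a) Moles of Ca²⁺ (1 mol Ca²⁺ ≡ 1 mol CaCO₃): 23,830 / 100.1 g/mol = 238.1 mol.
(a) Mass of CaCl₂·2H₂O: 238.1 × 147 = 34,990 g.

(b) Volume: 63.6 m³ = 63,600 L.
(b) CYA to add: (54 − 18) = 36 mg/L × 63,600 L = 2290 g cyanuric acid.
(b) At 97% purity: 2290 / 0.97 = 2360 g product.

(a) 35.0 kg; (b) 2.36 kg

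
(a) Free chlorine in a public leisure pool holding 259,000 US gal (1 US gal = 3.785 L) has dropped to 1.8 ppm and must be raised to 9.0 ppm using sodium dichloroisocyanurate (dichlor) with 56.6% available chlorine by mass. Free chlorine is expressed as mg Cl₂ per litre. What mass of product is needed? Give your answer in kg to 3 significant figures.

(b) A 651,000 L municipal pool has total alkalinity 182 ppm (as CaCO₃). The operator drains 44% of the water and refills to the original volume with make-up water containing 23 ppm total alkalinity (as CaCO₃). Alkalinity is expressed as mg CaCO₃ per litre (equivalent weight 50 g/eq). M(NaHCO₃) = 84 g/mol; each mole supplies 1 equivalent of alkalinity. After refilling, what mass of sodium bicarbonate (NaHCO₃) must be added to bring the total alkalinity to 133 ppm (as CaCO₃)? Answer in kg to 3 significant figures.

(a) 12.5 kg; (b) 22.9 kg

(a) Volume: 259,000 US gal × 3.785 L/gal = 980,315 L.
(a) Chlorine deficit: 9.0 − 1.8 = 7.2 ppm = 7.2 mg/L as Cl₂.
(a) Cl₂ equivalent needed: 7.2 mg/L × 980,315 L = 7,058,000 mg = 7058 g.
(a) Product at 56.6% available chlorine: 7058 / 0.566 = 12,470 g.

(b) After draining 44% and refilling: 182 × 0.56 + 23 × 0.44 = 112.04 ppm.
(b) Deficit to target: 133 − 112.04 = 20.96 mg/L.
(b) As CaCO₃: 20.96 mg/L × 651,000 L = 13,640 g; ÷ 50 g/eq ÷ 1 = 272.9 mol NaHCO₃.
(b) Mass: 272.9 × 84 = 22,920 g.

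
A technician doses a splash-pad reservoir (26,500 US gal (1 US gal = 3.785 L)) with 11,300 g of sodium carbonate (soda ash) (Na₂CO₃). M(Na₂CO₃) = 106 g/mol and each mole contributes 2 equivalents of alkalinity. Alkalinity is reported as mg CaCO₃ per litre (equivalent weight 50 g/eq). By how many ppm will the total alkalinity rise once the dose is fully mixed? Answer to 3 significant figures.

106 ppm

Volume: 26,500 US gal × 3.785 L/gal = 100,302 L.
Moles of Na₂CO₃: 11,300 g ÷ 106 g/mol = 106.6 mol → 213.2 eq of alkalinity.
As CaCO₃: 213.2 eq × 50 g/eq = 10,660 g.
Rise: 10,660 g / 100,302 L × 1000 = 106.3 mg/L.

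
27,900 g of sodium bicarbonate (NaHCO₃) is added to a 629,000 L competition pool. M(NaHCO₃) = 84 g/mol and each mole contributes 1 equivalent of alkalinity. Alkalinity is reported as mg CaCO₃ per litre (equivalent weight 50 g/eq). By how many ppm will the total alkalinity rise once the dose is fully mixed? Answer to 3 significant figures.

Moles of NaHCO₃: 27,900 g ÷ 84 g/mol = 332.1 mol → 332.1 eq of alkalinity.
As CaCO₃: 332.1 eq × 50 g/eq = 16,610 g.
Rise: 16,610 g / 629,000 L × 1000 = 26.4 mg/L.

26.4 ppm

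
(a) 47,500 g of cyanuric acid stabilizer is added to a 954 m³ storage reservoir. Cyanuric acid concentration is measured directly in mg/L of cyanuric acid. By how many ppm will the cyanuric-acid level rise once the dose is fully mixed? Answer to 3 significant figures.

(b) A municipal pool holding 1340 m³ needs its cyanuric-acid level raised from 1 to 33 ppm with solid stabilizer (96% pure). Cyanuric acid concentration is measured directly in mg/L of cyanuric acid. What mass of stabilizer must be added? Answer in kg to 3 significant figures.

(a) 49.8 ppm; (b) 44.7 kg

(a) Volume: 954 m³ = 954,000 L.
(a) Rise: 47,500 g / 954,000 L × 1000 = 49.79 mg/L.

(b) Volume: 1340 m³ = 1,340,000 L.
(b) CYA to add: (33 − 1) = 32 mg/L × 1,340,000 L = 42,880 g cyanuric acid.
(b) At 96% purity: 42,880 / 0.96 = 44,670 g product.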